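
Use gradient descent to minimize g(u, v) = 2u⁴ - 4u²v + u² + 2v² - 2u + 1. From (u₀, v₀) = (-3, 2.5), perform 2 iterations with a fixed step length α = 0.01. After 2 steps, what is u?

-1.41185152

∇g = (8u³ - 8uv + 2u - 2, -4u² + 4v)
(u₁, v₁) = (-3, 2.5) − 0.01·(-164, -26) = (-1.36, 2.76)
(u₂, v₂) = (-1.36, 2.76) − 0.01·(5.185152, 3.6416) = (-1.41185152, 2.723584)
u = -1.41185152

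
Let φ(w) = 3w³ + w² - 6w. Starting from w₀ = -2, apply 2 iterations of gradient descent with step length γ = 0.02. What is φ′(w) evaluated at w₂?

93.758584697856

φ′(w) = 9w² + 2w - 6
w₁ = -2 − 0.02·26 = -2.52
w₂ = -2.52 − 0.02·46.1136 = -3.442272
φ′(w) at (-3.442272) = 93.758584697856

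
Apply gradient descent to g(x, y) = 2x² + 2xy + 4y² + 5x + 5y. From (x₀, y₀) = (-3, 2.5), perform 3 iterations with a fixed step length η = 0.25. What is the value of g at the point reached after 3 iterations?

∇g = (4x + 2y + 5, 2x + 8y + 5)
(x₁, y₁) = (-3, 2.5) − 0.25·(-2, 19) = (-2.5, -2.25)
(x₂, y₂) = (-2.5, -2.25) − 0.25·(-9.5, -18) = (-0.125, 2.25)
(x₃, y₃) = (-0.125, 2.25) − 0.25·(9, 22.75) = (-2.375, -3.4375)
g(-2.375, -3.4375) = 45.8125

45.8125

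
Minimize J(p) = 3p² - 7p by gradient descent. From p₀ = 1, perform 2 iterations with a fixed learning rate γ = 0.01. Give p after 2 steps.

J′(p) = 6p - 7
Step 1: J′(1) = -1; p₁ = 1 − 0.01·(-1) = 1.01
Step 2: J′(1.01) = -0.94; p₂ = 1.01 − 0.01·(-0.94) = 1.0194

1.0194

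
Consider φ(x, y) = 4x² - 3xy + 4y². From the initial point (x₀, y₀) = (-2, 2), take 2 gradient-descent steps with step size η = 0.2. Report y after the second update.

2.88

∇φ = (8x - 3y, -3x + 8y)
Step 1: at (-2, 2), ∇φ = (-22, 22) → (-2, 2) − 0.2·(-22, 22) = (2.4, -2.4)
Step 2: at (2.4, -2.4), ∇φ = (26.4, -26.4) → (2.4, -2.4) − 0.2·(26.4, -26.4) = (-2.88, 2.88)
y = 2.88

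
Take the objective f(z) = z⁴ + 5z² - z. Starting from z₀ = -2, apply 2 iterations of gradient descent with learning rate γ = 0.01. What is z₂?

f′(z) = 4z³ + 10z - 1
Step 1: f′(-2) = -53; z₁ = -2 − 0.01·(-53) = -1.47
Step 2: f′(-1.47) = -28.406092; z₂ = -1.47 − 0.01·(-28.406092) = -1.18593908

-1.18593908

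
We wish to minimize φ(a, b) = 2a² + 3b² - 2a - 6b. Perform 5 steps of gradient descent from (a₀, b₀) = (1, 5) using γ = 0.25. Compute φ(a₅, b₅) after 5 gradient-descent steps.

-3.453125

∇φ = (4a - 2, 6b - 6)
Step 1: at (1, 5), ∇φ = (2, 24) → (1, 5) − 0.25·(2, 24) = (0.5, -1)
Step 2: at (0.5, -1), ∇φ = (0, -12) → (0.5, -1) − 0.25·(0, -12) = (0.5, 2)
Step 3: at (0.5, 2), ∇φ = (0, 6) → (0.5, 2) − 0.25·(0, 6) = (0.5, 0.5)
Step 4: at (0.5, 0.5), ∇φ = (0, -3) → (0.5, 0.5) − 0.25·(0, -3) = (0.5, 1.25)
Step 5: at (0.5, 1.25), ∇φ = (0, 1.5) → (0.5, 1.25) − 0.25·(0, 1.5) = (0.5, 0.875)
φ(0.5, 0.875) = -3.453125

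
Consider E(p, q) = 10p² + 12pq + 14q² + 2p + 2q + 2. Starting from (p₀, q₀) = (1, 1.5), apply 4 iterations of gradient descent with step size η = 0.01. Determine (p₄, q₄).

∇E = (20p + 12q + 2, 12p + 28q + 2)
(p₁, q₁) = (1, 1.5) − 0.01·(40, 56) = (0.6, 0.94)
(p₂, q₂) = (0.6, 0.94) − 0.01·(25.28, 35.52) = (0.3472, 0.5848)
(p₃, q₃) = (0.3472, 0.5848) − 0.01·(15.9616, 22.5408) = (0.187584, 0.359392)
(p₄, q₄) = (0.187584, 0.359392) − 0.01·(10.064384, 14.313984) = (0.08694016, 0.21625216)

(0.08694016, 0.21625216)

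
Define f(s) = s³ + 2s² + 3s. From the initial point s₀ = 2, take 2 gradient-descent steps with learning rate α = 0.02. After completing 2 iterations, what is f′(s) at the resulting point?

12.283075898048

f′(s) = 3s² + 4s + 3
s₁ = 2 − 0.02·23 = 1.54
s₂ = 1.54 − 0.02·16.2748 = 1.214504
f′(s) at (1.214504) = 12.283075898048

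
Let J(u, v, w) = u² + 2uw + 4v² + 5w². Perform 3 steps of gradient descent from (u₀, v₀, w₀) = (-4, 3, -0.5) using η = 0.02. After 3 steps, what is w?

∇J = (2u + 2w, 8v, 2u + 10w)
Step 1: at (-4, 3, -0.5), ∇J = (-9, 24, -13) → (-4, 3, -0.5) − 0.02·(-9, 24, -13) = (-3.82, 2.52, -0.24)
Step 2: at (-3.82, 2.52, -0.24), ∇J = (-8.12, 20.16, -10.04) → (-3.82, 2.52, -0.24) − 0.02·(-8.12, 20.16, -10.04) = (-3.6576, 2.1168, -0.0392)
Step 3: at (-3.6576, 2.1168, -0.0392), ∇J = (-7.3936, 16.9344, -7.7072) → (-3.6576, 2.1168, -0.0392) − 0.02·(-7.3936, 16.9344, -7.7072) = (-3.509728, 1.778112, 0.114944)
w = 0.114944

0.114944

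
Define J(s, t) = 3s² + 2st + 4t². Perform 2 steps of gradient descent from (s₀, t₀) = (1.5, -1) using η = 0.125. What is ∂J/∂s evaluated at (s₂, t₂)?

1.1875

∇J = (6s + 2t, 2s + 8t)
(s₁, t₁) = (1.5, -1) − 0.125·(7, -5) = (0.625, -0.375)
(s₂, t₂) = (0.625, -0.375) − 0.125·(3, -1.75) = (0.25, -0.15625)
∂J/∂s at (0.25, -0.15625) = 1.1875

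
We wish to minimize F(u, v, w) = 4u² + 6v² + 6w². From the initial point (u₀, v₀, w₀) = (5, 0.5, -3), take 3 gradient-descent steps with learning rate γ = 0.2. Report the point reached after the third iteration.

∇F = (8u, 12v, 12w)
(u₁, v₁, w₁) = (5, 0.5, -3) − 0.2·(40, 6, -36) = (-3, -0.7, 4.2)
(u₂, v₂, w₂) = (-3, -0.7, 4.2) − 0.2·(-24, -8.4, 50.4) = (1.8, 0.98, -5.88)
(u₃, v₃, w₃) = (1.8, 0.98, -5.88) − 0.2·(14.4, 11.76, -70.56) = (-1.08, -1.372, 8.232)

(-1.08, -1.372, 8.232)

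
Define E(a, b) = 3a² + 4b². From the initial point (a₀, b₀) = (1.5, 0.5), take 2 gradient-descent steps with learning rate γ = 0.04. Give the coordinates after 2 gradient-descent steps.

(0.8664, 0.2312)

∇E = (6a, 8b)
Step 1: at (1.5, 0.5), ∇E = (9, 4) → (1.5, 0.5) − 0.04·(9, 4) = (1.14, 0.34)
Step 2: at (1.14, 0.34), ∇E = (6.84, 2.72) → (1.14, 0.34) − 0.04·(6.84, 2.72) = (0.8664, 0.2312)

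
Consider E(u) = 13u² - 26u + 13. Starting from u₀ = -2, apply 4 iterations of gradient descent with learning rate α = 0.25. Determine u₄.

-2744.1875

E′(u) = 26u - 26
u₁ = -2 − 0.25·(-78) = 17.5
u₂ = 17.5 − 0.25·429 = -89.75
u₃ = -89.75 − 0.25·(-2359.5) = 500.125
u₄ = 500.125 − 0.25·12977.25 = -2744.1875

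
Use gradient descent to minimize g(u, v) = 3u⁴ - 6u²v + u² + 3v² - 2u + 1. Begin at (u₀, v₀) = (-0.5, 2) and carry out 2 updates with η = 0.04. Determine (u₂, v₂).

∇g = (12u³ - 12uv + 2u - 2, -6u² + 6v)
(u₁, v₁) = (-0.5, 2) − 0.04·(7.5, 10.5) = (-0.8, 1.58)
(u₂, v₂) = (-0.8, 1.58) − 0.04·(5.424, 5.64) = (-1.01696, 1.3544)

(-1.01696, 1.3544)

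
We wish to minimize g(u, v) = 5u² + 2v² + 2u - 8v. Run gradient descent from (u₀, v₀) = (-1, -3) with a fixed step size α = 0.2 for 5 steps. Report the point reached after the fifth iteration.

∇g = (10u + 2, 4v - 8)
(u₁, v₁) = (-1, -3) − 0.2·(-8, -20) = (0.6, 1)
(u₂, v₂) = (0.6, 1) − 0.2·(8, -4) = (-1, 1.8)
(u₃, v₃) = (-1, 1.8) − 0.2·(-8, -0.8) = (0.6, 1.96)
(u₄, v₄) = (0.6, 1.96) − 0.2·(8, -0.16) = (-1, 1.992)
(u₅, v₅) = (-1, 1.992) − 0.2·(-8, -0.032) = (0.6, 1.9984)

(0.6, 1.9984)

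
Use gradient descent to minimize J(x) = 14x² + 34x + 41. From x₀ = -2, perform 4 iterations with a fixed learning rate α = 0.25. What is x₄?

J′(x) = 28x + 34
Step 1: J′(-2) = -22; x₁ = -2 − 0.25·(-22) = 3.5
Step 2: J′(3.5) = 132; x₂ = 3.5 − 0.25·132 = -29.5
Step 3: J′(-29.5) = -792; x₃ = -29.5 − 0.25·(-792) = 168.5
Step 4: J′(168.5) = 4752; x₄ = 168.5 − 0.25·4752 = -1019.5

-1019.5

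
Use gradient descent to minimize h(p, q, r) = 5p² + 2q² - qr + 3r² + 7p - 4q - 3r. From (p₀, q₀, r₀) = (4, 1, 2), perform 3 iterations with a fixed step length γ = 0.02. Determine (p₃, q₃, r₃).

(1.7064, 1.101712, 1.577472)

∇h = (10p + 7, 4q - r - 4, -q + 6r - 3)
Step 1: at (4, 1, 2), ∇h = (47, -2, 8) → (4, 1, 2) − 0.02·(47, -2, 8) = (3.06, 1.04, 1.84)
Step 2: at (3.06, 1.04, 1.84), ∇h = (37.6, -1.68, 7) → (3.06, 1.04, 1.84) − 0.02·(37.6, -1.68, 7) = (2.308, 1.0736, 1.7)
Step 3: at (2.308, 1.0736, 1.7), ∇h = (30.08, -1.4056, 6.1264) → (2.308, 1.0736, 1.7) − 0.02·(30.08, -1.4056, 6.1264) = (1.7064, 1.101712, 1.577472)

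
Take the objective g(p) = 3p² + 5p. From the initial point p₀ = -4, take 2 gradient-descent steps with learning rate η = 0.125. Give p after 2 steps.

g′(p) = 6p + 5
Step 1: g′(-4) = -19; p₁ = -4 − 0.125·(-19) = -1.625
Step 2: g′(-1.625) = -4.75; p₂ = -1.625 − 0.125·(-4.75) = -1.03125

-1.03125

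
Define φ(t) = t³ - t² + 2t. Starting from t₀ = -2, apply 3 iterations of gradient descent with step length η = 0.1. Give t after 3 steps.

φ′(t) = 3t² - 2t + 2
Step 1: φ′(-2) = 18; t₁ = -2 − 0.1·18 = -3.8
Step 2: φ′(-3.8) = 52.92; t₂ = -3.8 − 0.1·52.92 = -9.092
Step 3: φ′(-9.092) = 268.177392; t₃ = -9.092 − 0.1·268.177392 = -35.9097392

-35.9097392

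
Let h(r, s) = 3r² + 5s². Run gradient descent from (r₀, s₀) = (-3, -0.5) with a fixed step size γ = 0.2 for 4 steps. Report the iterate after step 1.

∇h = (6r, 10s)
Step 1: at (-3, -0.5), ∇h = (-18, -5) → (-3, -0.5) − 0.2·(-18, -5) = (0.6, 0.5)

(0.6, 0.5)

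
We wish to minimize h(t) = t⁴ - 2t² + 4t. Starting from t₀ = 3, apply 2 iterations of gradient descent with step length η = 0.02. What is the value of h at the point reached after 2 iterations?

2.70359296

h′(t) = 4t³ - 4t + 4
Step 1: h′(3) = 100; t₁ = 3 − 0.02·100 = 1
Step 2: h′(1) = 4; t₂ = 1 − 0.02·4 = 0.92
h(0.92) = 2.70359296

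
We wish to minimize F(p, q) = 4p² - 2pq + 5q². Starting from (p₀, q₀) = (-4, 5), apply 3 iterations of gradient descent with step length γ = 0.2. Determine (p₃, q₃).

(6.512, -10.472)

∇F = (8p - 2q, -2p + 10q)
Step 1: at (-4, 5), ∇F = (-42, 58) → (-4, 5) − 0.2·(-42, 58) = (4.4, -6.6)
Step 2: at (4.4, -6.6), ∇F = (48.4, -74.8) → (4.4, -6.6) − 0.2·(48.4, -74.8) = (-5.28, 8.36)
Step 3: at (-5.28, 8.36), ∇F = (-58.96, 94.16) → (-5.28, 8.36) − 0.2·(-58.96, 94.16) = (6.512, -10.472)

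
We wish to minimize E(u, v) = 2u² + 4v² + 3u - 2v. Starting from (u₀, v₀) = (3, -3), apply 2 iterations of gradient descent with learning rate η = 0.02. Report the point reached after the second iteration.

(2.424, -2.0432)

∇E = (4u + 3, 8v - 2)
Step 1: at (3, -3), ∇E = (15, -26) → (3, -3) − 0.02·(15, -26) = (2.7, -2.48)
Step 2: at (2.7, -2.48), ∇E = (13.8, -21.84) → (2.7, -2.48) − 0.02·(13.8, -21.84) = (2.424, -2.0432)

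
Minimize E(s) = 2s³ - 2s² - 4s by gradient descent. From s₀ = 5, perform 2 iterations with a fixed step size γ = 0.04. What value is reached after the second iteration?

0.113216

E′(s) = 6s² - 4s - 4
Step 1: E′(5) = 126; s₁ = 5 − 0.04·126 = -0.04
Step 2: E′(-0.04) = -3.8304; s₂ = -0.04 − 0.04·(-3.8304) = 0.113216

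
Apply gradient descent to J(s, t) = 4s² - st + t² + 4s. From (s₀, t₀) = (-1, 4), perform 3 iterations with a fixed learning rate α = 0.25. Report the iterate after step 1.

(1, 1.75)

∇J = (8s - t + 4, -s + 2t)
(s₁, t₁) = (-1, 4) − 0.25·(-8, 9) = (1, 1.75)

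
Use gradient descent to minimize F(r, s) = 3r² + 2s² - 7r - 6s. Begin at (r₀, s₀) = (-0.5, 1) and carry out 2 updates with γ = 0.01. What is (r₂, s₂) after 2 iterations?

∇F = (6r - 7, 4s - 6)
(r₁, s₁) = (-0.5, 1) − 0.01·(-10, -2) = (-0.4, 1.02)
(r₂, s₂) = (-0.4, 1.02) − 0.01·(-9.4, -1.92) = (-0.306, 1.0392)

(-0.306, 1.0392)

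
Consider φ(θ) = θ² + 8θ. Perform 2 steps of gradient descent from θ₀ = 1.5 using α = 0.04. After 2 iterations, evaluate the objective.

φ′(θ) = 2θ + 8
θ₁ = 1.5 − 0.04·11 = 1.06
θ₂ = 1.06 − 0.04·10.12 = 0.6552
φ(0.6552) = 5.67088704

5.67088704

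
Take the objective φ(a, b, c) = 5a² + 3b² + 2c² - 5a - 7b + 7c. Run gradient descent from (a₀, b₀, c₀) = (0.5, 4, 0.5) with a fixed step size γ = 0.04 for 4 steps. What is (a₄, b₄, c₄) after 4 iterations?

(0.5, 2.11192832, -0.62978944)

∇φ = (10a - 5, 6b - 7, 4c + 7)
Step 1: at (0.5, 4, 0.5), ∇φ = (0, 17, 9) → (0.5, 4, 0.5) − 0.04·(0, 17, 9) = (0.5, 3.32, 0.14)
Step 2: at (0.5, 3.32, 0.14), ∇φ = (0, 12.92, 7.56) → (0.5, 3.32, 0.14) − 0.04·(0, 12.92, 7.56) = (0.5, 2.8032, -0.1624)
Step 3: at (0.5, 2.8032, -0.1624), ∇φ = (0, 9.8192, 6.3504) → (0.5, 2.8032, -0.1624) − 0.04·(0, 9.8192, 6.3504) = (0.5, 2.410432, -0.416416)
Step 4: at (0.5, 2.410432, -0.416416), ∇φ = (0, 7.462592, 5.334336) → (0.5, 2.410432, -0.416416) − 0.04·(0, 7.462592, 5.334336) = (0.5, 2.11192832, -0.62978944)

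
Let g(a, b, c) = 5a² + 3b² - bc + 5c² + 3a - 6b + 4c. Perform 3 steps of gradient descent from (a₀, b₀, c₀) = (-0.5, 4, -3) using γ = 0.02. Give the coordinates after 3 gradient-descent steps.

∇g = (10a + 3, 6b - c - 6, -b + 10c + 4)
(a₁, b₁, c₁) = (-0.5, 4, -3) − 0.02·(-2, 21, -30) = (-0.46, 3.58, -2.4)
(a₂, b₂, c₂) = (-0.46, 3.58, -2.4) − 0.02·(-1.6, 17.88, -23.58) = (-0.428, 3.2224, -1.9284)
(a₃, b₃, c₃) = (-0.428, 3.2224, -1.9284) − 0.02·(-1.28, 15.2628, -18.5064) = (-0.4024, 2.917144, -1.558272)

(-0.4024, 2.917144, -1.558272)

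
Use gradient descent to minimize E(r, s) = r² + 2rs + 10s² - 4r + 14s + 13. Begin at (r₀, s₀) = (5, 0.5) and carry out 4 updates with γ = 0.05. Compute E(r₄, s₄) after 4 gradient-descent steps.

1.4053781125

∇E = (2r + 2s - 4, 2r + 20s + 14)
Step 1: at (5, 0.5), ∇E = (7, 34) → (5, 0.5) − 0.05·(7, 34) = (4.65, -1.2)
Step 2: at (4.65, -1.2), ∇E = (2.9, -0.7) → (4.65, -1.2) − 0.05·(2.9, -0.7) = (4.505, -1.165)
Step 3: at (4.505, -1.165), ∇E = (2.68, -0.29) → (4.505, -1.165) − 0.05·(2.68, -0.29) = (4.371, -1.1505)
Step 4: at (4.371, -1.1505), ∇E = (2.441, -0.268) → (4.371, -1.1505) − 0.05·(2.441, -0.268) = (4.24895, -1.1371)
E(4.24895, -1.1371) = 1.4053781125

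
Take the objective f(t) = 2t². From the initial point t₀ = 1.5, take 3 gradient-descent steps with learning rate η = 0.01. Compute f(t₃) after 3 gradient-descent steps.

3.522410053632

f′(t) = 4t
t₁ = 1.5 − 0.01·6 = 1.44
t₂ = 1.44 − 0.01·5.76 = 1.3824
t₃ = 1.3824 − 0.01·5.5296 = 1.327104
f(1.327104) = 3.522410053632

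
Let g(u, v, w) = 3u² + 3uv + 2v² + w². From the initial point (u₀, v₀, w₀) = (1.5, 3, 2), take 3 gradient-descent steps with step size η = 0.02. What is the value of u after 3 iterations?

0.59856

∇g = (6u + 3v, 3u + 4v, 2w)
Step 1: at (1.5, 3, 2), ∇g = (18, 16.5, 4) → (1.5, 3, 2) − 0.02·(18, 16.5, 4) = (1.14, 2.67, 1.92)
Step 2: at (1.14, 2.67, 1.92), ∇g = (14.85, 14.1, 3.84) → (1.14, 2.67, 1.92) − 0.02·(14.85, 14.1, 3.84) = (0.843, 2.388, 1.8432)
Step 3: at (0.843, 2.388, 1.8432), ∇g = (12.222, 12.081, 3.6864) → (0.843, 2.388, 1.8432) − 0.02·(12.222, 12.081, 3.6864) = (0.59856, 2.14638, 1.769472)
u = 0.59856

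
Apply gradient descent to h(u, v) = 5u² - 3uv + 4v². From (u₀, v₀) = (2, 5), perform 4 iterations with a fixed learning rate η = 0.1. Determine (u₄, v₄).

∇h = (10u - 3v, -3u + 8v)
(u₁, v₁) = (2, 5) − 0.1·(5, 34) = (1.5, 1.6)
(u₂, v₂) = (1.5, 1.6) − 0.1·(10.2, 8.3) = (0.48, 0.77)
(u₃, v₃) = (0.48, 0.77) − 0.1·(2.49, 4.72) = (0.231, 0.298)
(u₄, v₄) = (0.231, 0.298) − 0.1·(1.416, 1.691) = (0.0894, 0.1289)

(0.0894, 0.1289)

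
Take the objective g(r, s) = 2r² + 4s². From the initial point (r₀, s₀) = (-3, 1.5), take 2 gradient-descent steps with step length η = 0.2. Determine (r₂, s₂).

∇g = (4r, 8s)
(r₁, s₁) = (-3, 1.5) − 0.2·(-12, 12) = (-0.6, -0.9)
(r₂, s₂) = (-0.6, -0.9) − 0.2·(-2.4, -7.2) = (-0.12, 0.54)

(-0.12, 0.54)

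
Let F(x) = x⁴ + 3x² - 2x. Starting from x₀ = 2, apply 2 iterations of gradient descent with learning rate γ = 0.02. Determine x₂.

F′(x) = 4x³ + 6x - 2
x₁ = 2 − 0.02·42 = 1.16
x₂ = 1.16 − 0.02·11.203584 = 0.93592832

0.93592832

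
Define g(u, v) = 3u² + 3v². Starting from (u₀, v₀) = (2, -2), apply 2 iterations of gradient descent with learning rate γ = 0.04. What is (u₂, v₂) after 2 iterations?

(1.1552, -1.1552)

∇g = (6u, 6v)
(u₁, v₁) = (2, -2) − 0.04·(12, -12) = (1.52, -1.52)
(u₂, v₂) = (1.52, -1.52) − 0.04·(9.12, -9.12) = (1.1552, -1.1552)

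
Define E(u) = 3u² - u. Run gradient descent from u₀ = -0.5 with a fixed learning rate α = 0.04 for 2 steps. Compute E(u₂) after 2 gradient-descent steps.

0.36149568

E′(u) = 6u - 1
Step 1: E′(-0.5) = -4; u₁ = -0.5 − 0.04·(-4) = -0.34
Step 2: E′(-0.34) = -3.04; u₂ = -0.34 − 0.04·(-3.04) = -0.2184
E(-0.2184) = 0.36149568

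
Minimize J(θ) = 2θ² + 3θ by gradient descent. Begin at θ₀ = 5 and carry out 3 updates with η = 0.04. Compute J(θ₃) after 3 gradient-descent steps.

22.104582340608

J′(θ) = 4θ + 3
Step 1: J′(5) = 23; θ₁ = 5 − 0.04·23 = 4.08
Step 2: J′(4.08) = 19.32; θ₂ = 4.08 − 0.04·19.32 = 3.3072
Step 3: J′(3.3072) = 16.2288; θ₃ = 3.3072 − 0.04·16.2288 = 2.658048
J(2.658048) = 22.104582340608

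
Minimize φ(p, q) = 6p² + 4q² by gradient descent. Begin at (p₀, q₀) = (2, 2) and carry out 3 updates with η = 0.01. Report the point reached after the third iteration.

(1.362944, 1.557376)

∇φ = (12p, 8q)
(p₁, q₁) = (2, 2) − 0.01·(24, 16) = (1.76, 1.84)
(p₂, q₂) = (1.76, 1.84) − 0.01·(21.12, 14.72) = (1.5488, 1.6928)
(p₃, q₃) = (1.5488, 1.6928) − 0.01·(18.5856, 13.5424) = (1.362944, 1.557376)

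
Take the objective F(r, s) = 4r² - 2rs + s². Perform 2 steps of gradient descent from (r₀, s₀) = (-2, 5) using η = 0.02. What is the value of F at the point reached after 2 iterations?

33.87637504

∇F = (8r - 2s, -2r + 2s)
(r₁, s₁) = (-2, 5) − 0.02·(-26, 14) = (-1.48, 4.72)
(r₂, s₂) = (-1.48, 4.72) − 0.02·(-21.28, 12.4) = (-1.0544, 4.472)
F(-1.0544, 4.472) = 33.87637504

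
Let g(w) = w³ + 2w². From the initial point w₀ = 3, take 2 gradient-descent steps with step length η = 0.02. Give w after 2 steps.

1.746696

g′(w) = 3w² + 4w
Step 1: g′(3) = 39; w₁ = 3 − 0.02·39 = 2.22
Step 2: g′(2.22) = 23.6652; w₂ = 2.22 − 0.02·23.6652 = 1.746696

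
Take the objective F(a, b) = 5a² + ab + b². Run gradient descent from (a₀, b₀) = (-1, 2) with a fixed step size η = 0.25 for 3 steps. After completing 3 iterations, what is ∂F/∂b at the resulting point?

∇F = (10a + b, a + 2b)
Step 1: at (-1, 2), ∇F = (-8, 3) → (-1, 2) − 0.25·(-8, 3) = (1, 1.25)
Step 2: at (1, 1.25), ∇F = (11.25, 3.5) → (1, 1.25) − 0.25·(11.25, 3.5) = (-1.8125, 0.375)
Step 3: at (-1.8125, 0.375), ∇F = (-17.75, -1.0625) → (-1.8125, 0.375) − 0.25·(-17.75, -1.0625) = (2.625, 0.640625)
∂F/∂b at (2.625, 0.640625) = 3.90625

3.90625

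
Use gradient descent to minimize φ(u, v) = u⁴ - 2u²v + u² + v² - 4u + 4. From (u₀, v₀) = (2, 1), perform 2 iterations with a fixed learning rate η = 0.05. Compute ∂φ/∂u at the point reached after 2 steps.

-2.696030171136

∇φ = (4u³ - 4uv + 2u - 4, -2u² + 2v)
Step 1: at (2, 1), ∇φ = (24, -6) → (2, 1) − 0.05·(24, -6) = (0.8, 1.3)
Step 2: at (0.8, 1.3), ∇φ = (-4.512, 1.32) → (0.8, 1.3) − 0.05·(-4.512, 1.32) = (1.0256, 1.234)
∂φ/∂u at (1.0256, 1.234) = -2.696030171136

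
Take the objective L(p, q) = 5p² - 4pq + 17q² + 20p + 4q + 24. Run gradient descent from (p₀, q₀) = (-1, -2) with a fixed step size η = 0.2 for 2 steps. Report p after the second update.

∇L = (10p - 4q + 20, -4p + 34q + 4)
Step 1: at (-1, -2), ∇L = (18, -60) → (-1, -2) − 0.2·(18, -60) = (-4.6, 10)
Step 2: at (-4.6, 10), ∇L = (-66, 362.4) → (-4.6, 10) − 0.2·(-66, 362.4) = (8.6, -62.48)
p = 8.6

8.6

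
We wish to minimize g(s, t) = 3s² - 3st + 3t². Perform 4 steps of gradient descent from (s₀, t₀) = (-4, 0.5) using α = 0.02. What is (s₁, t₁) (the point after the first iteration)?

(-3.49, 0.2)

∇g = (6s - 3t, -3s + 6t)
(s₁, t₁) = (-4, 0.5) − 0.02·(-25.5, 15) = (-3.49, 0.2)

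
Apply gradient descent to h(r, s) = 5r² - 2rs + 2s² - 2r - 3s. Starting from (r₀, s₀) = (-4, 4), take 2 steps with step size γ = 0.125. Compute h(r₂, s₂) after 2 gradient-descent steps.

∇h = (10r - 2s - 2, -2r + 4s - 3)
(r₁, s₁) = (-4, 4) − 0.125·(-50, 21) = (2.25, 1.375)
(r₂, s₂) = (2.25, 1.375) − 0.125·(17.75, -2) = (0.03125, 1.625)
h(0.03125, 1.625) = 0.2470703125

0.2470703125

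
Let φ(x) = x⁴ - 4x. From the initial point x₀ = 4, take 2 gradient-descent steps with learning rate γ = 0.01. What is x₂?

1.39032832

φ′(x) = 4x³ - 4
Step 1: φ′(4) = 252; x₁ = 4 − 0.01·252 = 1.48
Step 2: φ′(1.48) = 8.967168; x₂ = 1.48 − 0.01·8.967168 = 1.39032832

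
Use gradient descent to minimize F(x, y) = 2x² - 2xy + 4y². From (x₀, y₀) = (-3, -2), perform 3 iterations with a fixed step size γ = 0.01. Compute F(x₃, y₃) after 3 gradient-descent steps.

∇F = (4x - 2y, -2x + 8y)
Step 1: at (-3, -2), ∇F = (-8, -10) → (-3, -2) − 0.01·(-8, -10) = (-2.92, -1.9)
Step 2: at (-2.92, -1.9), ∇F = (-7.88, -9.36) → (-2.92, -1.9) − 0.01·(-7.88, -9.36) = (-2.8412, -1.8064)
Step 3: at (-2.8412, -1.8064), ∇F = (-7.752, -8.7688) → (-2.8412, -1.8064) − 0.01·(-7.752, -8.7688) = (-2.76368, -1.718712)
F(-2.76368, -1.718712) = 17.591798080256

17.591798080256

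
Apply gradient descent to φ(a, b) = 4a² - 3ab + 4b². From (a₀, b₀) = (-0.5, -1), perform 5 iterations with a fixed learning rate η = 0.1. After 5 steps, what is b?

∇φ = (8a - 3b, -3a + 8b)
Step 1: at (-0.5, -1), ∇φ = (-1, -6.5) → (-0.5, -1) − 0.1·(-1, -6.5) = (-0.4, -0.35)
Step 2: at (-0.4, -0.35), ∇φ = (-2.15, -1.6) → (-0.4, -0.35) − 0.1·(-2.15, -1.6) = (-0.185, -0.19)
Step 3: at (-0.185, -0.19), ∇φ = (-0.91, -0.965) → (-0.185, -0.19) − 0.1·(-0.91, -0.965) = (-0.094, -0.0935)
Step 4: at (-0.094, -0.0935), ∇φ = (-0.4715, -0.466) → (-0.094, -0.0935) − 0.1·(-0.4715, -0.466) = (-0.04685, -0.0469)
Step 5: at (-0.04685, -0.0469), ∇φ = (-0.2341, -0.23465) → (-0.04685, -0.0469) − 0.1·(-0.2341, -0.23465) = (-0.02344, -0.023435)
b = -0.023435

-0.023435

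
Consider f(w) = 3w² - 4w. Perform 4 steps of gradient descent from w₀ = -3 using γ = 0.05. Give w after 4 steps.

f′(w) = 6w - 4
w₁ = -3 − 0.05·(-22) = -1.9
w₂ = -1.9 − 0.05·(-15.4) = -1.13
w₃ = -1.13 − 0.05·(-10.78) = -0.591
w₄ = -0.591 − 0.05·(-7.546) = -0.2137

-0.2137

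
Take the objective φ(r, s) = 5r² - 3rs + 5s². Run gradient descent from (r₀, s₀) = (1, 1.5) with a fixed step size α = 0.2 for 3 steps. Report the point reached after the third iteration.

(0.944, -1.104)

∇φ = (10r - 3s, -3r + 10s)
Step 1: at (1, 1.5), ∇φ = (5.5, 12) → (1, 1.5) − 0.2·(5.5, 12) = (-0.1, -0.9)
Step 2: at (-0.1, -0.9), ∇φ = (1.7, -8.7) → (-0.1, -0.9) − 0.2·(1.7, -8.7) = (-0.44, 0.84)
Step 3: at (-0.44, 0.84), ∇φ = (-6.92, 9.72) → (-0.44, 0.84) − 0.2·(-6.92, 9.72) = (0.944, -1.104)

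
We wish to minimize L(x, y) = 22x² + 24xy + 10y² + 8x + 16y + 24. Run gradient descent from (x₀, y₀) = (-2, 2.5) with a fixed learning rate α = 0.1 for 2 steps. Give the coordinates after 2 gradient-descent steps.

∇L = (44x + 24y + 8, 24x + 20y + 16)
Step 1: at (-2, 2.5), ∇L = (-20, 18) → (-2, 2.5) − 0.1·(-20, 18) = (0, 0.7)
Step 2: at (0, 0.7), ∇L = (24.8, 30) → (0, 0.7) − 0.1·(24.8, 30) = (-2.48, -2.3)

(-2.48, -2.3)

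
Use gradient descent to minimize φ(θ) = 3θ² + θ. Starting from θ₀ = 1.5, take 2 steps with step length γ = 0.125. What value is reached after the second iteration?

φ′(θ) = 6θ + 1
θ₁ = 1.5 − 0.125·10 = 0.25
θ₂ = 0.25 − 0.125·2.5 = -0.0625

-0.0625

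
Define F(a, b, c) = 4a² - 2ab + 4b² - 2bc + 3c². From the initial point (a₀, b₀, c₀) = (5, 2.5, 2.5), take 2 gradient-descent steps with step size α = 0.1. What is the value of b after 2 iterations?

1

∇F = (8a - 2b, -2a + 8b - 2c, -2b + 6c)
(a₁, b₁, c₁) = (5, 2.5, 2.5) − 0.1·(35, 5, 10) = (1.5, 2, 1.5)
(a₂, b₂, c₂) = (1.5, 2, 1.5) − 0.1·(8, 10, 5) = (0.7, 1, 1)
b = 1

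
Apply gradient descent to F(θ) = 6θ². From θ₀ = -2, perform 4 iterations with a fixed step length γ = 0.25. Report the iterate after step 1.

4

F′(θ) = 12θ
θ₁ = -2 − 0.25·(-24) = 4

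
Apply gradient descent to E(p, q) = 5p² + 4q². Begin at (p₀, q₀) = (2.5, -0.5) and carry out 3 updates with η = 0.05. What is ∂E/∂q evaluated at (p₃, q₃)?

-0.864

∇E = (10p, 8q)
(p₁, q₁) = (2.5, -0.5) − 0.05·(25, -4) = (1.25, -0.3)
(p₂, q₂) = (1.25, -0.3) − 0.05·(12.5, -2.4) = (0.625, -0.18)
(p₃, q₃) = (0.625, -0.18) − 0.05·(6.25, -1.44) = (0.3125, -0.108)
∂E/∂q at (0.3125, -0.108) = -0.864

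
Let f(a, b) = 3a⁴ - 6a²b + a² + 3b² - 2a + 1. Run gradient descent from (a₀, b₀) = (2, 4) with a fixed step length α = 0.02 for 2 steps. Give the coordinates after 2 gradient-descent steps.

(1.99611136, 3.980992)

∇f = (12a³ - 12ab + 2a - 2, -6a² + 6b)
Step 1: at (2, 4), ∇f = (2, 0) → (2, 4) − 0.02·(2, 0) = (1.96, 4)
Step 2: at (1.96, 4), ∇f = (-1.805568, 0.9504) → (1.96, 4) − 0.02·(-1.805568, 0.9504) = (1.99611136, 3.980992)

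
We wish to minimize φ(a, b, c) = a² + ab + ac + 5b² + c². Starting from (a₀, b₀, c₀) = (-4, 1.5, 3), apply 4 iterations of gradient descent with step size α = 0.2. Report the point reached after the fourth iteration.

∇φ = (2a + b + c, a + 10b, a + 2c)
(a₁, b₁, c₁) = (-4, 1.5, 3) − 0.2·(-3.5, 11, 2) = (-3.3, -0.7, 2.6)
(a₂, b₂, c₂) = (-3.3, -0.7, 2.6) − 0.2·(-4.7, -10.3, 1.9) = (-2.36, 1.36, 2.22)
(a₃, b₃, c₃) = (-2.36, 1.36, 2.22) − 0.2·(-1.14, 11.24, 2.08) = (-2.132, -0.888, 1.804)
(a₄, b₄, c₄) = (-2.132, -0.888, 1.804) − 0.2·(-3.348, -11.012, 1.476) = (-1.4624, 1.3144, 1.5088)

(-1.4624, 1.3144, 1.5088)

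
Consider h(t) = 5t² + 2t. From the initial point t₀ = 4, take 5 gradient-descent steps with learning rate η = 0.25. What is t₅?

-32.09375

h′(t) = 10t + 2
Step 1: h′(4) = 42; t₁ = 4 − 0.25·42 = -6.5
Step 2: h′(-6.5) = -63; t₂ = -6.5 − 0.25·(-63) = 9.25
Step 3: h′(9.25) = 94.5; t₃ = 9.25 − 0.25·94.5 = -14.375
Step 4: h′(-14.375) = -141.75; t₄ = -14.375 − 0.25·(-141.75) = 21.0625
Step 5: h′(21.0625) = 212.625; t₅ = 21.0625 − 0.25·212.625 = -32.09375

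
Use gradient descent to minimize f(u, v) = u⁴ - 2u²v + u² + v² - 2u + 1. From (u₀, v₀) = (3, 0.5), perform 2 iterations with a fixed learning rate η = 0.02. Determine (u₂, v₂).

∇f = (4u³ - 4uv + 2u - 2, -2u² + 2v)
(u₁, v₁) = (3, 0.5) − 0.02·(106, -17) = (0.88, 0.84)
(u₂, v₂) = (0.88, 0.84) − 0.02·(-0.470912, 0.1312) = (0.88941824, 0.837376)

(0.88941824, 0.837376)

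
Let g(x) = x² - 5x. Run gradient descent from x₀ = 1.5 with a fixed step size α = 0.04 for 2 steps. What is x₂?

1.6536

g′(x) = 2x - 5
Step 1: g′(1.5) = -2; x₁ = 1.5 − 0.04·(-2) = 1.58
Step 2: g′(1.58) = -1.84; x₂ = 1.58 − 0.04·(-1.84) = 1.6536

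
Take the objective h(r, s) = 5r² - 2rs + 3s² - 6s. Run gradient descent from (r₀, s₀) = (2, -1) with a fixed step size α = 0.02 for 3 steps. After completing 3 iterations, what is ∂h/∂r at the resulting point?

9.994496

∇h = (10r - 2s, -2r + 6s - 6)
(r₁, s₁) = (2, -1) − 0.02·(22, -16) = (1.56, -0.68)
(r₂, s₂) = (1.56, -0.68) − 0.02·(16.96, -13.2) = (1.2208, -0.416)
(r₃, s₃) = (1.2208, -0.416) − 0.02·(13.04, -10.9376) = (0.96, -0.197248)
∂h/∂r at (0.96, -0.197248) = 9.994496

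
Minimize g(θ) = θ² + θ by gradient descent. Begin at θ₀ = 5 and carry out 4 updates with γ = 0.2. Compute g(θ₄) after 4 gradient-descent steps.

g′(θ) = 2θ + 1
θ₁ = 5 − 0.2·11 = 2.8
θ₂ = 2.8 − 0.2·6.6 = 1.48
θ₃ = 1.48 − 0.2·3.96 = 0.688
θ₄ = 0.688 − 0.2·2.376 = 0.2128
g(0.2128) = 0.25808384

0.25808384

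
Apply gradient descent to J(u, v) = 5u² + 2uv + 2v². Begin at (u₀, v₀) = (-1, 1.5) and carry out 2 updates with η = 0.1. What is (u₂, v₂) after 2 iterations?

∇J = (10u + 2v, 2u + 4v)
Step 1: at (-1, 1.5), ∇J = (-7, 4) → (-1, 1.5) − 0.1·(-7, 4) = (-0.3, 1.1)
Step 2: at (-0.3, 1.1), ∇J = (-0.8, 3.8) → (-0.3, 1.1) − 0.1·(-0.8, 3.8) = (-0.22, 0.72)

(-0.22, 0.72)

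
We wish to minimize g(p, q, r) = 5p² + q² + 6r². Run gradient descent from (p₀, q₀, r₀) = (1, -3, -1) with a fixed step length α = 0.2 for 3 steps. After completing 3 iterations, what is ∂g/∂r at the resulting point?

∇g = (10p, 2q, 12r)
(p₁, q₁, r₁) = (1, -3, -1) − 0.2·(10, -6, -12) = (-1, -1.8, 1.4)
(p₂, q₂, r₂) = (-1, -1.8, 1.4) − 0.2·(-10, -3.6, 16.8) = (1, -1.08, -1.96)
(p₃, q₃, r₃) = (1, -1.08, -1.96) − 0.2·(10, -2.16, -23.52) = (-1, -0.648, 2.744)
∂g/∂r at (-1, -0.648, 2.744) = 32.928

32.928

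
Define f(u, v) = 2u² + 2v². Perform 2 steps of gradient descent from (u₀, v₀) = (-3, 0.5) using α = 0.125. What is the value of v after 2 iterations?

∇f = (4u, 4v)
(u₁, v₁) = (-3, 0.5) − 0.125·(-12, 2) = (-1.5, 0.25)
(u₂, v₂) = (-1.5, 0.25) − 0.125·(-6, 1) = (-0.75, 0.125)
v = 0.125

0.125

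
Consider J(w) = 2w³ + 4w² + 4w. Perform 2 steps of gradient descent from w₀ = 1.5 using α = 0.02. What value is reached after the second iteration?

0.585028

J′(w) = 6w² + 8w + 4
Step 1: J′(1.5) = 29.5; w₁ = 1.5 − 0.02·29.5 = 0.91
Step 2: J′(0.91) = 16.2486; w₂ = 0.91 − 0.02·16.2486 = 0.585028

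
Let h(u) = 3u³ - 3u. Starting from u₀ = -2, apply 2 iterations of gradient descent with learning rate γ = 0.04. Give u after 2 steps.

h′(u) = 9u² - 3
Step 1: h′(-2) = 33; u₁ = -2 − 0.04·33 = -3.32
Step 2: h′(-3.32) = 96.2016; u₂ = -3.32 − 0.04·96.2016 = -7.168064

-7.168064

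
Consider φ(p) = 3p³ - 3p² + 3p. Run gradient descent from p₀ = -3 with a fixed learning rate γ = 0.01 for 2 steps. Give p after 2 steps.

φ′(p) = 9p² - 6p + 3
Step 1: φ′(-3) = 102; p₁ = -3 − 0.01·102 = -4.02
Step 2: φ′(-4.02) = 172.5636; p₂ = -4.02 − 0.01·172.5636 = -5.745636

-5.745636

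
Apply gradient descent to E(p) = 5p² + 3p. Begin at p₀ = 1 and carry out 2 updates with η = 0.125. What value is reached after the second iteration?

-0.21875

E′(p) = 10p + 3
p₁ = 1 − 0.125·13 = -0.625
p₂ = -0.625 − 0.125·(-3.25) = -0.21875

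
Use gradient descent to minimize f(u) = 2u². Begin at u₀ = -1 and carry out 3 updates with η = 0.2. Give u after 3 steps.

f′(u) = 4u
Step 1: f′(-1) = -4; u₁ = -1 − 0.2·(-4) = -0.2
Step 2: f′(-0.2) = -0.8; u₂ = -0.2 − 0.2·(-0.8) = -0.04
Step 3: f′(-0.04) = -0.16; u₃ = -0.04 − 0.2·(-0.16) = -0.008

-0.008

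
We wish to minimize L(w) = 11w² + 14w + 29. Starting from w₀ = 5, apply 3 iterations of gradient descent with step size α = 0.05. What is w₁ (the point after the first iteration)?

-1.2

L′(w) = 22w + 14
Step 1: L′(5) = 124; w₁ = 5 − 0.05·124 = -1.2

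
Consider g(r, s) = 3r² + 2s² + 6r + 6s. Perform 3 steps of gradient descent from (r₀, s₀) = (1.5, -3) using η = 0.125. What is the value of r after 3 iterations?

-0.9609375

∇g = (6r + 6, 4s + 6)
(r₁, s₁) = (1.5, -3) − 0.125·(15, -6) = (-0.375, -2.25)
(r₂, s₂) = (-0.375, -2.25) − 0.125·(3.75, -3) = (-0.84375, -1.875)
(r₃, s₃) = (-0.84375, -1.875) − 0.125·(0.9375, -1.5) = (-0.9609375, -1.6875)
r = -0.9609375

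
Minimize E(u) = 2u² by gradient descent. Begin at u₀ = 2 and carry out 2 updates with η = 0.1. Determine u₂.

E′(u) = 4u
u₁ = 2 − 0.1·8 = 1.2
u₂ = 1.2 − 0.1·4.8 = 0.72

0.72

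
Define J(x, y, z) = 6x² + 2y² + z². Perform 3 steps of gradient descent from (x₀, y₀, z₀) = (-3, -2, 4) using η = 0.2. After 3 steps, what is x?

∇J = (12x, 4y, 2z)
(x₁, y₁, z₁) = (-3, -2, 4) − 0.2·(-36, -8, 8) = (4.2, -0.4, 2.4)
(x₂, y₂, z₂) = (4.2, -0.4, 2.4) − 0.2·(50.4, -1.6, 4.8) = (-5.88, -0.08, 1.44)
(x₃, y₃, z₃) = (-5.88, -0.08, 1.44) − 0.2·(-70.56, -0.32, 2.88) = (8.232, -0.016, 0.864)
x = 8.232

8.232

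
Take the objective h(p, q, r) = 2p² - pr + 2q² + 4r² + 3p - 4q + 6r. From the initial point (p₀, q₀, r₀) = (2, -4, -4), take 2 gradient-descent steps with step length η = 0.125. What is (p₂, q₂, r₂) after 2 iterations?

(-0.375, -0.25, -0.734375)

∇h = (4p - r + 3, 4q - 4, -p + 8r + 6)
Step 1: at (2, -4, -4), ∇h = (15, -20, -28) → (2, -4, -4) − 0.125·(15, -20, -28) = (0.125, -1.5, -0.5)
Step 2: at (0.125, -1.5, -0.5), ∇h = (4, -10, 1.875) → (0.125, -1.5, -0.5) − 0.125·(4, -10, 1.875) = (-0.375, -0.25, -0.734375)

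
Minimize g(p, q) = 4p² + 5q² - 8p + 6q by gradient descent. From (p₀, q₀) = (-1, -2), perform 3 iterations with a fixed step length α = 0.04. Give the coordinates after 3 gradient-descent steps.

(0.371136, -0.9024)

∇g = (8p - 8, 10q + 6)
(p₁, q₁) = (-1, -2) − 0.04·(-16, -14) = (-0.36, -1.44)
(p₂, q₂) = (-0.36, -1.44) − 0.04·(-10.88, -8.4) = (0.0752, -1.104)
(p₃, q₃) = (0.0752, -1.104) − 0.04·(-7.3984, -5.04) = (0.371136, -0.9024)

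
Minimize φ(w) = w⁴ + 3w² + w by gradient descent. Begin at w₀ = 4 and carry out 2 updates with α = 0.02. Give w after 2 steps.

φ′(w) = 4w³ + 6w + 1
w₁ = 4 − 0.02·281 = -1.62
w₂ = -1.62 − 0.02·(-25.726112) = -1.10547776

-1.10547776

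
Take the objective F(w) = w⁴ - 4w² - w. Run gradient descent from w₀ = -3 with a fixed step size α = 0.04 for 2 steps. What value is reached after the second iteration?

F′(w) = 4w³ - 8w - 1
w₁ = -3 − 0.04·(-85) = 0.4
w₂ = 0.4 − 0.04·(-3.944) = 0.55776

0.55776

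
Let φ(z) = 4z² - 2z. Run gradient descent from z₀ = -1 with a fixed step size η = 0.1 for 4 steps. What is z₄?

0.248

φ′(z) = 8z - 2
z₁ = -1 − 0.1·(-10) = 0
z₂ = 0 − 0.1·(-2) = 0.2
z₃ = 0.2 − 0.1·(-0.4) = 0.24
z₄ = 0.24 − 0.1·(-0.08) = 0.248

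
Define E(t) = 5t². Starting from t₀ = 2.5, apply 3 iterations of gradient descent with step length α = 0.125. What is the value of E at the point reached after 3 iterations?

E′(t) = 10t
Step 1: E′(2.5) = 25; t₁ = 2.5 − 0.125·25 = -0.625
Step 2: E′(-0.625) = -6.25; t₂ = -0.625 − 0.125·(-6.25) = 0.15625
Step 3: E′(0.15625) = 1.5625; t₃ = 0.15625 − 0.125·1.5625 = -0.0390625
E(-0.0390625) = 0.00762939453125

0.00762939453125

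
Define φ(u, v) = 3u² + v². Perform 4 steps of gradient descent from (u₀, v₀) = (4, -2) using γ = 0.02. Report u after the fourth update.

∇φ = (6u, 2v)
(u₁, v₁) = (4, -2) − 0.02·(24, -4) = (3.52, -1.92)
(u₂, v₂) = (3.52, -1.92) − 0.02·(21.12, -3.84) = (3.0976, -1.8432)
(u₃, v₃) = (3.0976, -1.8432) − 0.02·(18.5856, -3.6864) = (2.725888, -1.769472)
(u₄, v₄) = (2.725888, -1.769472) − 0.02·(16.355328, -3.538944) = (2.39878144, -1.69869312)
u = 2.39878144

2.39878144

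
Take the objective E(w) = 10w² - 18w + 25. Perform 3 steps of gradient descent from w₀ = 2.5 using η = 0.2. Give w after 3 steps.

-42.3

E′(w) = 20w - 18
w₁ = 2.5 − 0.2·32 = -3.9
w₂ = -3.9 − 0.2·(-96) = 15.3
w₃ = 15.3 − 0.2·288 = -42.3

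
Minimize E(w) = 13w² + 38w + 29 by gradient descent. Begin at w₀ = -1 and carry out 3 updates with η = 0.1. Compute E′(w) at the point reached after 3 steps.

-49.152

E′(w) = 26w + 38
w₁ = -1 − 0.1·12 = -2.2
w₂ = -2.2 − 0.1·(-19.2) = -0.28
w₃ = -0.28 − 0.1·30.72 = -3.352
E′(w) at (-3.352) = -49.152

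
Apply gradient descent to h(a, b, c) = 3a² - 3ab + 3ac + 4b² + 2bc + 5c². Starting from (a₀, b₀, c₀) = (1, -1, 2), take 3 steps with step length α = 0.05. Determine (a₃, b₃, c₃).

(-0.188, -0.3285, 0.30575)

∇h = (6a - 3b + 3c, -3a + 8b + 2c, 3a + 2b + 10c)
(a₁, b₁, c₁) = (1, -1, 2) − 0.05·(15, -7, 21) = (0.25, -0.65, 0.95)
(a₂, b₂, c₂) = (0.25, -0.65, 0.95) − 0.05·(6.3, -4.05, 8.95) = (-0.065, -0.4475, 0.5025)
(a₃, b₃, c₃) = (-0.065, -0.4475, 0.5025) − 0.05·(2.46, -2.38, 3.935) = (-0.188, -0.3285, 0.30575)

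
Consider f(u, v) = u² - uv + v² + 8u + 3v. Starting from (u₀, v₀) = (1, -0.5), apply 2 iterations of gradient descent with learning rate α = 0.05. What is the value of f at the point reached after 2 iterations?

-1.4777984375

∇f = (2u - v + 8, -u + 2v + 3)
(u₁, v₁) = (1, -0.5) − 0.05·(10.5, 1) = (0.475, -0.55)
(u₂, v₂) = (0.475, -0.55) − 0.05·(9.5, 1.425) = (0, -0.62125)
f(0, -0.62125) = -1.4777984375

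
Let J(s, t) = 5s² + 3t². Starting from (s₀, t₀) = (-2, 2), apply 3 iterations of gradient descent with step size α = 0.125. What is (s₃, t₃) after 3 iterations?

∇J = (10s, 6t)
Step 1: at (-2, 2), ∇J = (-20, 12) → (-2, 2) − 0.125·(-20, 12) = (0.5, 0.5)
Step 2: at (0.5, 0.5), ∇J = (5, 3) → (0.5, 0.5) − 0.125·(5, 3) = (-0.125, 0.125)
Step 3: at (-0.125, 0.125), ∇J = (-1.25, 0.75) → (-0.125, 0.125) − 0.125·(-1.25, 0.75) = (0.03125, 0.03125)

(0.03125, 0.03125)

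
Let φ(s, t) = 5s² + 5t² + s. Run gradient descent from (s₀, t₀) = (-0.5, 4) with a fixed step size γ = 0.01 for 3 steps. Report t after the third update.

∇φ = (10s + 1, 10t)
(s₁, t₁) = (-0.5, 4) − 0.01·(-4, 40) = (-0.46, 3.6)
(s₂, t₂) = (-0.46, 3.6) − 0.01·(-3.6, 36) = (-0.424, 3.24)
(s₃, t₃) = (-0.424, 3.24) − 0.01·(-3.24, 32.4) = (-0.3916, 2.916)
t = 2.916

2.916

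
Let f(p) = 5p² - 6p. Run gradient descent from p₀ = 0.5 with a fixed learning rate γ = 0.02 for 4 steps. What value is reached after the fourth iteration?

f′(p) = 10p - 6
Step 1: f′(0.5) = -1; p₁ = 0.5 − 0.02·(-1) = 0.52
Step 2: f′(0.52) = -0.8; p₂ = 0.52 − 0.02·(-0.8) = 0.536
Step 3: f′(0.536) = -0.64; p₃ = 0.536 − 0.02·(-0.64) = 0.5488
Step 4: f′(0.5488) = -0.512; p₄ = 0.5488 − 0.02·(-0.512) = 0.55904

0.55904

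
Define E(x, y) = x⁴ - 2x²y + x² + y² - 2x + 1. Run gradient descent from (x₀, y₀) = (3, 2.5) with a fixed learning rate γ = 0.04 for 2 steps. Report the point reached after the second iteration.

∇E = (4x³ - 4xy + 2x - 2, -2x² + 2y)
(x₁, y₁) = (3, 2.5) − 0.04·(82, -13) = (-0.28, 3.02)
(x₂, y₂) = (-0.28, 3.02) − 0.04·(0.734592, 5.8832) = (-0.30938368, 2.784672)

(-0.30938368, 2.784672)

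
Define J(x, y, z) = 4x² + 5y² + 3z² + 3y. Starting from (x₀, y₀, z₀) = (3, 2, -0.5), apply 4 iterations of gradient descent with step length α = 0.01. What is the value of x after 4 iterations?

2.14917888

∇J = (8x, 10y + 3, 6z)
(x₁, y₁, z₁) = (3, 2, -0.5) − 0.01·(24, 23, -3) = (2.76, 1.77, -0.47)
(x₂, y₂, z₂) = (2.76, 1.77, -0.47) − 0.01·(22.08, 20.7, -2.82) = (2.5392, 1.563, -0.4418)
(x₃, y₃, z₃) = (2.5392, 1.563, -0.4418) − 0.01·(20.3136, 18.63, -2.6508) = (2.336064, 1.3767, -0.415292)
(x₄, y₄, z₄) = (2.336064, 1.3767, -0.415292) − 0.01·(18.688512, 16.767, -2.491752) = (2.14917888, 1.20903, -0.39037448)
x = 2.14917888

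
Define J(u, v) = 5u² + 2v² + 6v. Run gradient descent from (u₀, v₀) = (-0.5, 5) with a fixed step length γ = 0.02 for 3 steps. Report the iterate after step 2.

(-0.32, 4.0016)

∇J = (10u, 4v + 6)
(u₁, v₁) = (-0.5, 5) − 0.02·(-5, 26) = (-0.4, 4.48)
(u₂, v₂) = (-0.4, 4.48) − 0.02·(-4, 23.92) = (-0.32, 4.0016)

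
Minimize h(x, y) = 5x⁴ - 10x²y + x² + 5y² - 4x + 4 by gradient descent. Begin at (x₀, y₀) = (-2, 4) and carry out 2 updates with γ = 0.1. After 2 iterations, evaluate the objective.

9538.58264137728

∇h = (20x³ - 20xy + 2x - 4, -10x² + 10y)
Step 1: at (-2, 4), ∇h = (-8, 0) → (-2, 4) − 0.1·(-8, 0) = (-1.2, 4)
Step 2: at (-1.2, 4), ∇h = (55.04, 25.6) → (-1.2, 4) − 0.1·(55.04, 25.6) = (-6.704, 1.44)
h(-6.704, 1.44) = 9538.58264137728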